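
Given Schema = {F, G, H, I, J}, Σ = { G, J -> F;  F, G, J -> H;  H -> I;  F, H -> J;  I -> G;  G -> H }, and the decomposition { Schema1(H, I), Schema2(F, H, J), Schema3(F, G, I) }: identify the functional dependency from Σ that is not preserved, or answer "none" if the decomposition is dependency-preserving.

G, J → F: restricted closure across fragments reaches F.
F, G, J → H: restricted closure across fragments reaches H.
H → I lies within Schema1.
F, H → J lies within Schema2.
I → G lies within Schema3.
G → H: restricted closure across fragments reaches H.
Every dependency is enforceable on the fragments, so the decomposition is dependency-preserving.

none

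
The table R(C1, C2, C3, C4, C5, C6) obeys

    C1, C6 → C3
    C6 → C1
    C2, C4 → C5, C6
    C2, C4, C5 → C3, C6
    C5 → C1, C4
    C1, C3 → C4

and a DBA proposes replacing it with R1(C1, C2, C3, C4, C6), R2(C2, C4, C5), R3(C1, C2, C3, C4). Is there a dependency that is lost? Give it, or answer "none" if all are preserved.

C5 → C1, C4

Check C5 → C1, C4: no single fragment contains all of {C1, C4, C5}, and the restricted closure of {C5} across the fragments never reaches {C1, C4}.
C1, C6 → C3 is preserved.
C6 → C1 is preserved.
C2, C4 → C5, C6 is preserved.
C2, C4, C5 → C3, C6 is preserved.
C1, C3 → C4 is preserved.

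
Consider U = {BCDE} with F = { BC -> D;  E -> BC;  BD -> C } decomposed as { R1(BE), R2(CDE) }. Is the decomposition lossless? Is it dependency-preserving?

lossless but not dependency-preserving

Lossless test: (E)⁺ = {BCDE}, which contains all of one fragment — lossless.
Dependency preservation: the restricted closure of {BC} across the fragments never reaches {D}, so BC → D cannot be enforced without a join — not preserved.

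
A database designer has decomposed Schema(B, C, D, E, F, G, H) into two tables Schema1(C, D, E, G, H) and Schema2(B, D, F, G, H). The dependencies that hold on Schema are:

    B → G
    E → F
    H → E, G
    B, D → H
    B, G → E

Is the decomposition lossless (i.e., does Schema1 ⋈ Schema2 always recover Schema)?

No

Common attributes: Schema1 ∩ Schema2 = {D, G, H}.
Closure of {D, G, H}: H → E, G applies, adding E; E → F applies, adding F. So (D, G, H)⁺ = {D, E, F, G, H}.
The closure contains neither all of Schema1 = {C, D, E, G, H} nor all of Schema2 = {B, D, F, G, H}, so the common attributes are not a superkey of either fragment. The join is lossy.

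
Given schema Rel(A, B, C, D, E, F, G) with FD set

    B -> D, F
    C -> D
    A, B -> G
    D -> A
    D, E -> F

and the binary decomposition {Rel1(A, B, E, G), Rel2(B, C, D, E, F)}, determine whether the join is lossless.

Common attributes: Rel1 ∩ Rel2 = {B, E}.
Closure of {B, E}: B → D, F applies, adding D, F; D → A applies, adding A; A, B → G applies, adding G. So (B, E)⁺ = {A, B, D, E, F, G}.
This closure contains every attribute of Rel1, so Rel1 ∩ Rel2 → Rel1. The join is lossless.

Yes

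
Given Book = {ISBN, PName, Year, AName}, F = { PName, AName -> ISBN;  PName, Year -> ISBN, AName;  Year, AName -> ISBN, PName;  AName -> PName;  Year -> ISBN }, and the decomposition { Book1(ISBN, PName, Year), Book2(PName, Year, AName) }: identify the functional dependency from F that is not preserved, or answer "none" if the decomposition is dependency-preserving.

PName, AName -> ISBN

Check PName, AName → ISBN: no single fragment contains all of {ISBN, PName, AName}, and the restricted closure of {PName, AName} across the fragments never reaches {ISBN}.
PName, Year → ISBN, AName is preserved.
Year, AName → ISBN, PName is preserved.
AName → PName is preserved.
Year → ISBN is preserved.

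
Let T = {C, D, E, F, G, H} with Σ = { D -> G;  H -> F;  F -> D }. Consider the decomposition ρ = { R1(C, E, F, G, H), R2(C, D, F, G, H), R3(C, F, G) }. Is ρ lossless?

Yes

Chase test. Columns are C, D, E, F, G, H; row i has aⱼ where attribute j ∈ Ri, else bᵢⱼ.
Initial tableau (one row per fragment):
  row 1: a1 b12 a3 a4 a5 a6
  row 2: a1 a2 b23 a4 a5 a6
  row 3: a1 b32 b33 a4 a5 b36
Rows 1 and 2 agree on F; apply F→D and equate their D entries.
Rows 1 and 3 agree on F; apply F→D and equate their D entries.
Row 1 is now all distinguished symbols — the join is lossless.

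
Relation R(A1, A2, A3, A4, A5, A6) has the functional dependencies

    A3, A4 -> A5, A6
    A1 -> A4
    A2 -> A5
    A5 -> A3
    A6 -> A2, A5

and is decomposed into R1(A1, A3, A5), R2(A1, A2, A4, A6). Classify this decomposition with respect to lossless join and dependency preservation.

lossy and not dependency-preserving

Lossless test: (A1)⁺ = {A1, A4}, which is a superkey of neither fragment — lossy.
Dependency preservation: the restricted closure of {A3, A4} across the fragments never reaches {A5, A6}, so A3, A4 → A5, A6 cannot be enforced without a join — not preserved.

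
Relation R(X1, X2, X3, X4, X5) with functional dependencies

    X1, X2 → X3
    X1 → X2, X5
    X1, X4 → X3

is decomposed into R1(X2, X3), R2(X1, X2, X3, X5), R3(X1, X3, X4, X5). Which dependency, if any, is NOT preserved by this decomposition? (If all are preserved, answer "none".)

X1, X2 → X3 lies within R2.
X1 → X2, X5 lies within R2.
X1, X4 → X3 lies within R3.
Every dependency is enforceable on the fragments, so the decomposition is dependency-preserving.

none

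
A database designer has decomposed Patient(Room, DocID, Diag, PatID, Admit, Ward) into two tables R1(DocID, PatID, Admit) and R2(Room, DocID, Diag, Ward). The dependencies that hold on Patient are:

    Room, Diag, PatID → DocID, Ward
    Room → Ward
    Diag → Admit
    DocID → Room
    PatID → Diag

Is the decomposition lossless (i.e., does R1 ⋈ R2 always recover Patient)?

Common attributes: R1 ∩ R2 = {DocID}.
Closure of {DocID}: DocID → Room applies, adding Room; Room → Ward applies, adding Ward. So (DocID)⁺ = {Room, DocID, Ward}.
The closure contains neither all of R1 = {DocID, PatID, Admit} nor all of R2 = {Room, DocID, Diag, Ward}, so the common attributes are not a superkey of either fragment. The join is lossy.

No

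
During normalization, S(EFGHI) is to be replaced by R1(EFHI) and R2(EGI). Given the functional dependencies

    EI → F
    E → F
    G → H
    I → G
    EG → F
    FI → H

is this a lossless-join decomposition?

Yes

Common attributes: R1 ∩ R2 = {EI}.
Closure of {EI}: EI → F applies, adding F; I → G applies, adding G; FI → H applies, adding H. So (EI)⁺ = {EFGHI}.
This closure contains every attribute of R1, so R1 ∩ R2 → R1. The join is lossless.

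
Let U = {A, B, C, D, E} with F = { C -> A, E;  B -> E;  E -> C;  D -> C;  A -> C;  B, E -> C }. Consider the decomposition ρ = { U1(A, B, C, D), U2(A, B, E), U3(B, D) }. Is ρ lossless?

Yes

Chase test. Columns are A, B, C, D, E; row i has aⱼ where attribute j ∈ Ui, else bᵢⱼ.
Initial tableau (one row per fragment):
  row 1: a1 a2 a3 a4 b15
  row 2: a1 a2 b23 b24 a5
  row 3: b31 a2 b33 a4 b35
Rows 1 and 2 agree on B; apply B→E and equate their E entries.
Rows 1 and 3 agree on B; apply B→E and equate their E entries.
Rows 1 and 2 agree on E; apply E→C and equate their C entries.
Rows 1 and 3 agree on E; apply E→C and equate their C entries.
Rows 1 and 3 agree on C; apply C→A, E and equate their A, E entries.
Row 1 is now all distinguished symbols — the join is lossless.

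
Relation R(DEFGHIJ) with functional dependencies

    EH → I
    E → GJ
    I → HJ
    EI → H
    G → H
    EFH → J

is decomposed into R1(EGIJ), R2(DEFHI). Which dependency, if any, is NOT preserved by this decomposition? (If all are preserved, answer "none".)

Check G → H: no single fragment contains all of {GH}, and the restricted closure of {G} across the fragments never reaches {H}.
EH → I is preserved.
E → GJ is preserved.
I → HJ is preserved.
EI → H is preserved.
EFH → J is preserved.

G → H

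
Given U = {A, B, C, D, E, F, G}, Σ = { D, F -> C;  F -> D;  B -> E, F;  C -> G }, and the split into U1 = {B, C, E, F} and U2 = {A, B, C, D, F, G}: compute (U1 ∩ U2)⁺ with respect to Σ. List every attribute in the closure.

U1 ∩ U2 = {B, C, F}.
F → D applies, adding D
B → E, F applies, adding E
C → G applies, adding G
Closure: {B, C, D, E, F, G}.

B, C, D, E, F, G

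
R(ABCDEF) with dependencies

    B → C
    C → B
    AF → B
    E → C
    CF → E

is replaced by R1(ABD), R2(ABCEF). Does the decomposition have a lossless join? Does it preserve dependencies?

lossy but dependency-preserving

Lossless test: (AB)⁺ = {ABC}, which is a superkey of neither fragment — lossy.
Dependency preservation: every FD's attributes lie within a single fragment, so each can be enforced locally — preserved.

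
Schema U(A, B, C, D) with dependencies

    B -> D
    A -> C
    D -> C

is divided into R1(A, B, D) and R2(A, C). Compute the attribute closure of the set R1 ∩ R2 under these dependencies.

R1 ∩ R2 = {A}.
A → C applies, adding C
Closure: {A, C}.

A, C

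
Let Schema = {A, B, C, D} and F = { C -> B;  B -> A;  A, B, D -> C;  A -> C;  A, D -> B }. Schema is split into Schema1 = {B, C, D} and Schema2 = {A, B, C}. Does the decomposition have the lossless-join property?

Yes

Common attributes: Schema1 ∩ Schema2 = {B, C}.
Closure of {B, C}: B → A applies, adding A. So (B, C)⁺ = {A, B, C}.
This closure contains every attribute of Schema2, so Schema1 ∩ Schema2 → Schema2. The join is lossless.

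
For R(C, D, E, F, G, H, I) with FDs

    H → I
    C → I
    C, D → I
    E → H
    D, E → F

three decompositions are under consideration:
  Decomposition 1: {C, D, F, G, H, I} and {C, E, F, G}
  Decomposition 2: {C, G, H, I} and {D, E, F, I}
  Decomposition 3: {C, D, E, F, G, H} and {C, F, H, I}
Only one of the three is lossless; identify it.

Decomposition 1: common = {C, F, G}, closure = {C, F, G, I} → lossy.
Decomposition 2: common = {I}, closure = {I} → lossy.
Decomposition 3: common = {C, F, H}, closure = {C, F, H, I} → lossless.

Decomposition 3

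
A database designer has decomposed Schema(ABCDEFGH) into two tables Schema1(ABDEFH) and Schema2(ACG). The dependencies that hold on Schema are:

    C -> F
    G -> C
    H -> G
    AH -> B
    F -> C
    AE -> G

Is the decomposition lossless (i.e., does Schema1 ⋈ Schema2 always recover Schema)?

Common attributes: Schema1 ∩ Schema2 = {A}.
No dependency enlarges {A}, so (A)⁺ = {A}.
The closure contains neither all of Schema1 = {ABDEFH} nor all of Schema2 = {ACG}, so the common attributes are not a superkey of either fragment. The join is lossy.

No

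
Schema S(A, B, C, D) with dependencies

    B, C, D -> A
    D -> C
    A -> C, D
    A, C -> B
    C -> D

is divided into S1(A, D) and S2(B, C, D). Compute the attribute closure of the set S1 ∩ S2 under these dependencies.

C, D

S1 ∩ S2 = {D}.
D → C applies, adding C
Closure: {C, D}.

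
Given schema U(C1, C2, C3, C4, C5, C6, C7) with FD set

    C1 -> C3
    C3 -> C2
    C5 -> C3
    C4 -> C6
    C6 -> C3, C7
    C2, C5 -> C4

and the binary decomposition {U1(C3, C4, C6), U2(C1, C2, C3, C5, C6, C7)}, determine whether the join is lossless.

No

Common attributes: U1 ∩ U2 = {C3, C6}.
Closure of {C3, C6}: C3 → C2 applies, adding C2; C6 → C3, C7 applies, adding C7. So (C3, C6)⁺ = {C2, C3, C6, C7}.
The closure contains neither all of U1 = {C3, C4, C6} nor all of U2 = {C1, C2, C3, C5, C6, C7}, so the common attributes are not a superkey of either fragment. The join is lossy.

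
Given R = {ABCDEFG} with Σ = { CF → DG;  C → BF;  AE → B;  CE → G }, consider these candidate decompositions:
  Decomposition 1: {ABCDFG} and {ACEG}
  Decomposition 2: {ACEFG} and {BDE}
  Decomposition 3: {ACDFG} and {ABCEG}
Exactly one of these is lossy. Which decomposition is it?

Decomposition 1: common = {ACG}, closure = {ABCDFG} → lossless.
Decomposition 2: common = {E}, closure = {E} → lossy.
Decomposition 3: common = {ACG}, closure = {ABCDFG} → lossless.

Decomposition 2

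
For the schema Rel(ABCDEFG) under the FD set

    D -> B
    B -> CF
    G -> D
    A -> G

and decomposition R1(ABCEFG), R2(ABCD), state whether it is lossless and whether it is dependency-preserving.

lossless but not dependency-preserving

Lossless test: (ABC)⁺ = {ABCDFG}, which contains all of one fragment — lossless.
Dependency preservation: the restricted closure of {G} across the fragments never reaches {D}, so G → D cannot be enforced without a join — not preserved.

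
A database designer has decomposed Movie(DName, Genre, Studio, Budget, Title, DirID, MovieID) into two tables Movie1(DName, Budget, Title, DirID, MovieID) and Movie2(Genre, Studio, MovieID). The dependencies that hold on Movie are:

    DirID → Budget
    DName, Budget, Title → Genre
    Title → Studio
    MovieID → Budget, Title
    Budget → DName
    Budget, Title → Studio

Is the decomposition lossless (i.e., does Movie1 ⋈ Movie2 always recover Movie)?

Yes

Common attributes: Movie1 ∩ Movie2 = {MovieID}.
Closure of {MovieID}: MovieID → Budget, Title applies, adding Budget, Title; Budget → DName applies, adding DName; Budget, Title → Studio applies, adding Studio; DName, Budget, Title → Genre applies, adding Genre. So (MovieID)⁺ = {DName, Genre, Studio, Budget, Title, MovieID}.
This closure contains every attribute of Movie2, so Movie1 ∩ Movie2 → Movie2. The join is lossless.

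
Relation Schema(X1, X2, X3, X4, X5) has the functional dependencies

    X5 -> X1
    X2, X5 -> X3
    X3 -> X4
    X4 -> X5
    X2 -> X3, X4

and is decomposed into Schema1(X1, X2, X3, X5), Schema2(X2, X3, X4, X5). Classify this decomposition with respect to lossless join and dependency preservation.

lossless and dependency-preserving

Lossless test: (X2, X3, X5)⁺ = {X1, X2, X3, X4, X5}, which contains all of one fragment — lossless.
Dependency preservation: every FD's attributes lie within a single fragment, so each can be enforced locally — preserved.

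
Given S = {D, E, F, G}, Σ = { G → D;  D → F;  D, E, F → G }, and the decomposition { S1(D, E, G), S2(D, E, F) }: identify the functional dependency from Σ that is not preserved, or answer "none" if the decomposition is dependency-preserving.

G → D lies within S1.
D → F lies within S2.
D, E, F → G: restricted closure across fragments reaches G.
Every dependency is enforceable on the fragments, so the decomposition is dependency-preserving.

none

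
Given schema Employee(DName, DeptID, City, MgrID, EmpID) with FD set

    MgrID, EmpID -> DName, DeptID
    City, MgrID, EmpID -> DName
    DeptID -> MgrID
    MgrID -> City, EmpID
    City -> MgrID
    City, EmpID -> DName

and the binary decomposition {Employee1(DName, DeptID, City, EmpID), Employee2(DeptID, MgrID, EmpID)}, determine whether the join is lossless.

Common attributes: Employee1 ∩ Employee2 = {DeptID, EmpID}.
Closure of {DeptID, EmpID}: DeptID → MgrID applies, adding MgrID; MgrID → City, EmpID applies, adding City; City, EmpID → DName applies, adding DName. So (DeptID, EmpID)⁺ = {DName, DeptID, City, MgrID, EmpID}.
This closure contains every attribute of Employee1, so Employee1 ∩ Employee2 → Employee1. The join is lossless.

Yes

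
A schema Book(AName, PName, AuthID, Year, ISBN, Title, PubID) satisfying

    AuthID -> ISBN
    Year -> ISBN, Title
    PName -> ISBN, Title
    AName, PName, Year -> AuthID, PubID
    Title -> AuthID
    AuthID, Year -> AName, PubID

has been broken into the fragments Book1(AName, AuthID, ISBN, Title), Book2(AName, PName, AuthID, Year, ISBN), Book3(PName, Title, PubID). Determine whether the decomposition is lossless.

No

Chase test. Columns are AName, PName, AuthID, Year, ISBN, Title, PubID; row i has aⱼ where attribute j ∈ Booki, else bᵢⱼ.
Initial tableau (one row per fragment):
  row 1: a1 b12 a3 b14 a5 a6 b17
  row 2: a1 a2 a3 a4 a5 b26 b27
  row 3: b31 a2 b33 b34 b35 a6 a7
Rows 2 and 3 agree on PName; apply PName→ISBN, Title and equate their ISBN, Title entries.
Rows 1 and 3 agree on Title; apply Title→AuthID and equate their AuthID entries.
No row becomes fully distinguished — the join is lossy.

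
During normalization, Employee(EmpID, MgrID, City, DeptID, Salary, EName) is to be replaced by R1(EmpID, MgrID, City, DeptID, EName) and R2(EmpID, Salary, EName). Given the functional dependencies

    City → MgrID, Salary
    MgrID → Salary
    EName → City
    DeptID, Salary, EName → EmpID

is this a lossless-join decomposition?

Yes

Common attributes: R1 ∩ R2 = {EmpID, EName}.
Closure of {EmpID, EName}: EName → City applies, adding City; City → MgrID, Salary applies, adding MgrID, Salary. So (EmpID, EName)⁺ = {EmpID, MgrID, City, Salary, EName}.
This closure contains every attribute of R2, so R1 ∩ R2 → R2. The join is lossless.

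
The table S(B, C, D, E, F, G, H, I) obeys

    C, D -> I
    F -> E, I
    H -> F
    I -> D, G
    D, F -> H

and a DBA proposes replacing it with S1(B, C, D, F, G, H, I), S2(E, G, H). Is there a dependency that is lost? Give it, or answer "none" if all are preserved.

C, D → I lies within S1.
F → E, I: restricted closure across fragments reaches E, I.
H → F lies within S1.
I → D, G lies within S1.
D, F → H lies within S1.
Every dependency is enforceable on the fragments, so the decomposition is dependency-preserving.

none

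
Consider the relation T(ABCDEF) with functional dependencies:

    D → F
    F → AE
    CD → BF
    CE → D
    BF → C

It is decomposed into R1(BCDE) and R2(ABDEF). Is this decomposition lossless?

Yes

Common attributes: R1 ∩ R2 = {BDE}.
Closure of {BDE}: D → F applies, adding F; F → AE applies, adding A; BF → C applies, adding C. So (BDE)⁺ = {ABCDEF}.
This closure contains every attribute of R1, so R1 ∩ R2 → R1. The join is lossless.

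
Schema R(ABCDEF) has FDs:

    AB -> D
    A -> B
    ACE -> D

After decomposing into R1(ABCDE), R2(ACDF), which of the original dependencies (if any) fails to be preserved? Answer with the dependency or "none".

AB → D lies within R1.
A → B lies within R1.
ACE → D lies within R1.
Every dependency is enforceable on the fragments, so the decomposition is dependency-preserving.

none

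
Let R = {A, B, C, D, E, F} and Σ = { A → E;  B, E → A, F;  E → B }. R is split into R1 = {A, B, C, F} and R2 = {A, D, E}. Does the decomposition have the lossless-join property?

No

Common attributes: R1 ∩ R2 = {A}.
Closure of {A}: A → E applies, adding E; E → B applies, adding B; B, E → A, F applies, adding F. So (A)⁺ = {A, B, E, F}.
The closure contains neither all of R1 = {A, B, C, F} nor all of R2 = {A, D, E}, so the common attributes are not a superkey of either fragment. The join is lossy.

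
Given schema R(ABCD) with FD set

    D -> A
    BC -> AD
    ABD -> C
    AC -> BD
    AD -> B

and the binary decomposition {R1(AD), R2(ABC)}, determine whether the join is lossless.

No

Common attributes: R1 ∩ R2 = {A}.
No dependency enlarges {A}, so (A)⁺ = {A}.
The closure contains neither all of R1 = {AD} nor all of R2 = {ABC}, so the common attributes are not a superkey of either fragment. The join is lossy.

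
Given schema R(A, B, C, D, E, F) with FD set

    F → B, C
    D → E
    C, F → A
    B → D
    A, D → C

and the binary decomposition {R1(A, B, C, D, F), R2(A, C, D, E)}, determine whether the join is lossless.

Common attributes: R1 ∩ R2 = {A, C, D}.
Closure of {A, C, D}: D → E applies, adding E. So (A, C, D)⁺ = {A, C, D, E}.
This closure contains every attribute of R2, so R1 ∩ R2 → R2. The join is lossless.

Yes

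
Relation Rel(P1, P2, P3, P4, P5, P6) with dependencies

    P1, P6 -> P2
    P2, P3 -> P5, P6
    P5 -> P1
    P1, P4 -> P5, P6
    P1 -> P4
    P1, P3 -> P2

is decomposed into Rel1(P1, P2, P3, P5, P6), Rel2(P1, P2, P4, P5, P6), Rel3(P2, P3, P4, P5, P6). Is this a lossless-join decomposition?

Chase test. Columns are P1, P2, P3, P4, P5, P6; row i has aⱼ where attribute j ∈ Reli, else bᵢⱼ.
Initial tableau (one row per fragment):
  row 1: a1 a2 a3 b14 a5 a6
  row 2: a1 a2 b23 a4 a5 a6
  row 3: b31 a2 a3 a4 a5 a6
Rows 1 and 3 agree on P5; apply P5→P1 and equate their P1 entries.
Rows 1 and 2 agree on P1; apply P1→P4 and equate their P4 entries.
Row 1 is now all distinguished symbols — the join is lossless.

Yes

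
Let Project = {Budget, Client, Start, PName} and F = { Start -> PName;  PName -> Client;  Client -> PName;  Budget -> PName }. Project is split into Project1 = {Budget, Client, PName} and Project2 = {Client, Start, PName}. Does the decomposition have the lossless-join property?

Common attributes: Project1 ∩ Project2 = {Client, PName}.
No dependency enlarges {Client, PName}, so (Client, PName)⁺ = {Client, PName}.
The closure contains neither all of Project1 = {Budget, Client, PName} nor all of Project2 = {Client, Start, PName}, so the common attributes are not a superkey of either fragment. The join is lossy.

No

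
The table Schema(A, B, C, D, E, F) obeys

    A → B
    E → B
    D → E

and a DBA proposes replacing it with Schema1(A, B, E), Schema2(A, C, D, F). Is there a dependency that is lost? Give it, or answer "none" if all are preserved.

Check D → E: no single fragment contains all of {D, E}, and the restricted closure of {D} across the fragments never reaches {E}.
A → B is preserved.
E → B is preserved.

D → E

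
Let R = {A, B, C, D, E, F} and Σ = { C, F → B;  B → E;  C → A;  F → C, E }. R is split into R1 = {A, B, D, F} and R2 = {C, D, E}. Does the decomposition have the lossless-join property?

No

Common attributes: R1 ∩ R2 = {D}.
No dependency enlarges {D}, so (D)⁺ = {D}.
The closure contains neither all of R1 = {A, B, D, F} nor all of R2 = {C, D, E}, so the common attributes are not a superkey of either fragment. The join is lossy.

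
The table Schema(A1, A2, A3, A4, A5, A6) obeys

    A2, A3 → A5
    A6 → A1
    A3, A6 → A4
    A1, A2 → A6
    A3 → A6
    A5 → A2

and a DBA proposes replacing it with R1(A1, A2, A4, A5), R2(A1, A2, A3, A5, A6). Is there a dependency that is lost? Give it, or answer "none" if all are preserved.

Check A3, A6 → A4: no single fragment contains all of {A3, A4, A6}, and the restricted closure of {A3, A6} across the fragments never reaches {A4}.
A2, A3 → A5 is preserved.
A6 → A1 is preserved.
A1, A2 → A6 is preserved.
A3 → A6 is preserved.
A5 → A2 is preserved.

A3, A6 → A4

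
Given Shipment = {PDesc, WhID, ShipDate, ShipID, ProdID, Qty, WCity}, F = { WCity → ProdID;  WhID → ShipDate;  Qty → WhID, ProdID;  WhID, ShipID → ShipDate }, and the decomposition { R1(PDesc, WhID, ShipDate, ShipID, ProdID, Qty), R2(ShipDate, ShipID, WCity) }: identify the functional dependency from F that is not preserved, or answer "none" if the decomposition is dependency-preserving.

WCity → ProdID

Check WCity → ProdID: no single fragment contains all of {ProdID, WCity}, and the restricted closure of {WCity} across the fragments never reaches {ProdID}.
WhID → ShipDate is preserved.
Qty → WhID, ProdID is preserved.
WhID, ShipID → ShipDate is preserved.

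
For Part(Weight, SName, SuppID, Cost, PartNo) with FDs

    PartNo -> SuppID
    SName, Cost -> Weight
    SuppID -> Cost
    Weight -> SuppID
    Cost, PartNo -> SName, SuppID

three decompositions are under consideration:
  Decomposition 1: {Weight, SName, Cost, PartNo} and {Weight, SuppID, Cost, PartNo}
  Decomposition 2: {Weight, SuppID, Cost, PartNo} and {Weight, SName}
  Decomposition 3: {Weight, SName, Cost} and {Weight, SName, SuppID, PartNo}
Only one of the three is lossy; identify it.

Decomposition 1: common = {Weight, Cost, PartNo}, closure = {Weight, SName, SuppID, Cost, PartNo} → lossless.
Decomposition 2: common = {Weight}, closure = {Weight, SuppID, Cost} → lossy.
Decomposition 3: common = {Weight, SName}, closure = {Weight, SName, SuppID, Cost} → lossless.

Decomposition 2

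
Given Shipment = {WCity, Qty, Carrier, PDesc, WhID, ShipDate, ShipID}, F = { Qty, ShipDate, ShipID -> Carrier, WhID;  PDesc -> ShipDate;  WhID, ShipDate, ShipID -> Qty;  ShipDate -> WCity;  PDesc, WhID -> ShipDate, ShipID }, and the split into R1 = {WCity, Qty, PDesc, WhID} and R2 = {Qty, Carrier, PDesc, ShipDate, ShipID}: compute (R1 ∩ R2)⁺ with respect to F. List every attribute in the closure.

WCity, Qty, PDesc, ShipDate

R1 ∩ R2 = {Qty, PDesc}.
PDesc → ShipDate applies, adding ShipDate
ShipDate → WCity applies, adding WCity
Closure: {WCity, Qty, PDesc, ShipDate}.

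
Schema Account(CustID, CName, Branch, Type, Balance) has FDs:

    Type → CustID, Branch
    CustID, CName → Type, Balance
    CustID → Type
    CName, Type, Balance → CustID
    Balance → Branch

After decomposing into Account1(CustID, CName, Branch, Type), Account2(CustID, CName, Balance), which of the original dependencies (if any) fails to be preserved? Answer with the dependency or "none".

Check Balance → Branch: no single fragment contains all of {Branch, Balance}, and the restricted closure of {Balance} across the fragments never reaches {Branch}.
Type → CustID, Branch is preserved.
CustID, CName → Type, Balance is preserved.
CustID → Type is preserved.
CName, Type, Balance → CustID is preserved.

Balance → Branch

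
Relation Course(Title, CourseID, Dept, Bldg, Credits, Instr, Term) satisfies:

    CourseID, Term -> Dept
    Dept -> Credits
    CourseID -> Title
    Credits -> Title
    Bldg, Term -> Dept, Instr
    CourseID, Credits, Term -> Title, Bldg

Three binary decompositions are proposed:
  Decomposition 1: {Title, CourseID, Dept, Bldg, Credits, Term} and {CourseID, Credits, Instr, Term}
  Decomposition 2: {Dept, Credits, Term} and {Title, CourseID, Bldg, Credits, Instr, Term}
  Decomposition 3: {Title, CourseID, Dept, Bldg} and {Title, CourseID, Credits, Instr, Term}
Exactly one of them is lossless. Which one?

Decomposition 1

Decomposition 1: common = {CourseID, Credits, Term}, closure = {Title, CourseID, Dept, Bldg, Credits, Instr, Term} → lossless.
Decomposition 2: common = {Credits, Term}, closure = {Title, Credits, Term} → lossy.
Decomposition 3: common = {Title, CourseID}, closure = {Title, CourseID} → lossy.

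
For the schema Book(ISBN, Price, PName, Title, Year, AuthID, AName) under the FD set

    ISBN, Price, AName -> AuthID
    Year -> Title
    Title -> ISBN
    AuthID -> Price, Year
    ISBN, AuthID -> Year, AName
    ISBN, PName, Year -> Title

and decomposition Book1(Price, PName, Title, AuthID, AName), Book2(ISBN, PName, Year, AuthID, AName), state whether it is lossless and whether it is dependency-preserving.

Lossless test: (PName, AuthID, AName)⁺ = {ISBN, Price, PName, Title, Year, AuthID, AName}, which contains all of one fragment — lossless.
Dependency preservation: the restricted closure of {ISBN, Price, AName} across the fragments never reaches {AuthID}, so ISBN, Price, AName → AuthID cannot be enforced without a join — not preserved.

lossless but not dependency-preserving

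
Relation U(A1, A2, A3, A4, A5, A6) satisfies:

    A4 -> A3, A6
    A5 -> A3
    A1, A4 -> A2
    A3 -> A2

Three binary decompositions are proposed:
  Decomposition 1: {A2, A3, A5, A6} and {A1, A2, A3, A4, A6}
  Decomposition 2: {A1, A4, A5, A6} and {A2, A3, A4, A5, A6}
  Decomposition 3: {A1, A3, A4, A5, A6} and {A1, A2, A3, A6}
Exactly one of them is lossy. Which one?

Decomposition 1: common = {A2, A3, A6}, closure = {A2, A3, A6} → lossy.
Decomposition 2: common = {A4, A5, A6}, closure = {A2, A3, A4, A5, A6} → lossless.
Decomposition 3: common = {A1, A3, A6}, closure = {A1, A2, A3, A6} → lossless.

Decomposition 1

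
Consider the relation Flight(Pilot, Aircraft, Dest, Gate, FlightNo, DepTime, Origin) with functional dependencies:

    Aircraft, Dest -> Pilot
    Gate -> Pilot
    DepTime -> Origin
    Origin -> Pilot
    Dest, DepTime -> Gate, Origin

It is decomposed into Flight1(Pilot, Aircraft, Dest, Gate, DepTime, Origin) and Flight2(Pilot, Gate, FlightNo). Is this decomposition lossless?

No

Common attributes: Flight1 ∩ Flight2 = {Pilot, Gate}.
No dependency enlarges {Pilot, Gate}, so (Pilot, Gate)⁺ = {Pilot, Gate}.
The closure contains neither all of Flight1 = {Pilot, Aircraft, Dest, Gate, DepTime, Origin} nor all of Flight2 = {Pilot, Gate, FlightNo}, so the common attributes are not a superkey of either fragment. The join is lossy.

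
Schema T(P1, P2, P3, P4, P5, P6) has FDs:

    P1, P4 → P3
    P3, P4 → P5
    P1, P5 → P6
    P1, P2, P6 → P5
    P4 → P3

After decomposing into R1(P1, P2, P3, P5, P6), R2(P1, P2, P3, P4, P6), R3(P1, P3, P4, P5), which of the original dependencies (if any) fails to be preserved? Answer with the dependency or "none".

none

P1, P4 → P3 lies within R2.
P3, P4 → P5 lies within R3.
P1, P5 → P6 lies within R1.
P1, P2, P6 → P5 lies within R1.
P4 → P3 lies within R2.
Every dependency is enforceable on the fragments, so the decomposition is dependency-preserving.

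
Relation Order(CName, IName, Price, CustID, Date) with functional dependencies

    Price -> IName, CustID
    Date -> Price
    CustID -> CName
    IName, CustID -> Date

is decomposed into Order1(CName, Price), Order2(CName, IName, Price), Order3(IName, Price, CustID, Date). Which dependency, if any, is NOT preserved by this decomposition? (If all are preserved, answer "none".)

CustID -> CName

Check CustID → CName: no single fragment contains all of {CName, CustID}, and the restricted closure of {CustID} across the fragments never reaches {CName}.
Price → IName, CustID is preserved.
Date → Price is preserved.
IName, CustID → Date is preserved.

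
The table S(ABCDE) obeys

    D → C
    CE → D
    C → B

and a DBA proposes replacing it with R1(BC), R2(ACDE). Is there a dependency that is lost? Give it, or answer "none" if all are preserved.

D → C lies within R2.
CE → D lies within R2.
C → B lies within R1.
Every dependency is enforceable on the fragments, so the decomposition is dependency-preserving.

none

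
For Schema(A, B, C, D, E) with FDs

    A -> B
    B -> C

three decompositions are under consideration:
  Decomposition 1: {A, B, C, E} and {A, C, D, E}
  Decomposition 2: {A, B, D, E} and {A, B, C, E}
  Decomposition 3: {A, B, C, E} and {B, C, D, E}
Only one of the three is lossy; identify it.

Decomposition 3

Decomposition 1: common = {A, C, E}, closure = {A, B, C, E} → lossless.
Decomposition 2: common = {A, B, E}, closure = {A, B, C, E} → lossless.
Decomposition 3: common = {B, C, E}, closure = {B, C, E} → lossy.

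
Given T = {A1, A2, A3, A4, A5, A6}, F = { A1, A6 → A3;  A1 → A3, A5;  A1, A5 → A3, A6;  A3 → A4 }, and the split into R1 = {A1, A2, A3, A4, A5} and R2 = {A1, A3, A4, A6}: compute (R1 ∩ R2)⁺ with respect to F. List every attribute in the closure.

R1 ∩ R2 = {A1, A3, A4}.
A1 → A3, A5 applies, adding A5
A1, A5 → A3, A6 applies, adding A6
Closure: {A1, A3, A4, A5, A6}.

A1, A3, A4, A5, A6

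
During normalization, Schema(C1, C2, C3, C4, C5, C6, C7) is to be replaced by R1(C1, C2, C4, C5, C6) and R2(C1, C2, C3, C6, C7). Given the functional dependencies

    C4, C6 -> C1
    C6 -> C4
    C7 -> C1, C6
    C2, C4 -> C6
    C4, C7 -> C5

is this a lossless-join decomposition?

Common attributes: R1 ∩ R2 = {C1, C2, C6}.
Closure of {C1, C2, C6}: C6 → C4 applies, adding C4. So (C1, C2, C6)⁺ = {C1, C2, C4, C6}.
The closure contains neither all of R1 = {C1, C2, C4, C5, C6} nor all of R2 = {C1, C2, C3, C6, C7}, so the common attributes are not a superkey of either fragment. The join is lossy.

No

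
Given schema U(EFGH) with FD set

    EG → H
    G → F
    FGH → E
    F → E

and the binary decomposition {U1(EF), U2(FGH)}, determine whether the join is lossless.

Yes

Common attributes: U1 ∩ U2 = {F}.
Closure of {F}: F → E applies, adding E. So (F)⁺ = {EF}.
This closure contains every attribute of U1, so U1 ∩ U2 → U1. The join is lossless.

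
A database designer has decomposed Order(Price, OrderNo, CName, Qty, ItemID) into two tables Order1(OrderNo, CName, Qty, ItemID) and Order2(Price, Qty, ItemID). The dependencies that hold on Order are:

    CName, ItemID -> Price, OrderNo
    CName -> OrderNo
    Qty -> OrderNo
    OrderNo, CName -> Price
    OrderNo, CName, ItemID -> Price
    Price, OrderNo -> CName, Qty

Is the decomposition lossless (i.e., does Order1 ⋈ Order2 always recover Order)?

Common attributes: Order1 ∩ Order2 = {Qty, ItemID}.
Closure of {Qty, ItemID}: Qty → OrderNo applies, adding OrderNo. So (Qty, ItemID)⁺ = {OrderNo, Qty, ItemID}.
The closure contains neither all of Order1 = {OrderNo, CName, Qty, ItemID} nor all of Order2 = {Price, Qty, ItemID}, so the common attributes are not a superkey of either fragment. The join is lossy.

No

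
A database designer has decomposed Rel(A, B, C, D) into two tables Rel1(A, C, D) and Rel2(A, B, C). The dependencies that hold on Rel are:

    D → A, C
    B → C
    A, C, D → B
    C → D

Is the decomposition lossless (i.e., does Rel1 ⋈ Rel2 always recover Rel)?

Yes

Common attributes: Rel1 ∩ Rel2 = {A, C}.
Closure of {A, C}: C → D applies, adding D; A, C, D → B applies, adding B. So (A, C)⁺ = {A, B, C, D}.
This closure contains every attribute of Rel1, so Rel1 ∩ Rel2 → Rel1. The join is lossless.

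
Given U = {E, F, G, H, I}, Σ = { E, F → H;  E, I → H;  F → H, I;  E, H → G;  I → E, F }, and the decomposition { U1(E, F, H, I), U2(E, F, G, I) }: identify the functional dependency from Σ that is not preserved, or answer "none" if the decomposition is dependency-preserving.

E, H → G

Check E, H → G: no single fragment contains all of {E, G, H}, and the restricted closure of {E, H} across the fragments never reaches {G}.
E, F → H is preserved.
E, I → H is preserved.
F → H, I is preserved.
I → E, F is preserved.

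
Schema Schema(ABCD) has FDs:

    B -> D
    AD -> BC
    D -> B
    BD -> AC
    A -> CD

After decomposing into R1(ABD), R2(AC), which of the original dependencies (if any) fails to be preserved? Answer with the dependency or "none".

none

B → D lies within R1.
AD → BC: restricted closure across fragments reaches BC.
D → B lies within R1.
BD → AC: restricted closure across fragments reaches AC.
A → CD: restricted closure across fragments reaches CD.
Every dependency is enforceable on the fragments, so the decomposition is dependency-preserving.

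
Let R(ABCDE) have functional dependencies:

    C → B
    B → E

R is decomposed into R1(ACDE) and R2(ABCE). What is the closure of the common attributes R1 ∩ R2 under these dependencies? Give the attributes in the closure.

R1 ∩ R2 = {ACE}.
C → B applies, adding B
Closure: {ABCE}.

ABCE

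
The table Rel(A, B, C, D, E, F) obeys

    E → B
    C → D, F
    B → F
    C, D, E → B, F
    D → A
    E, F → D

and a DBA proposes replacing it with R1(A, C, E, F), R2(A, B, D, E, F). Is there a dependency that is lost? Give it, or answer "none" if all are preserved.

C → D, F

Check C → D, F: no single fragment contains all of {C, D, F}, and the restricted closure of {C} across the fragments never reaches {D, F}.
E → B is preserved.
B → F is preserved.
C, D, E → B, F is preserved.
D → A is preserved.
E, F → D is preserved.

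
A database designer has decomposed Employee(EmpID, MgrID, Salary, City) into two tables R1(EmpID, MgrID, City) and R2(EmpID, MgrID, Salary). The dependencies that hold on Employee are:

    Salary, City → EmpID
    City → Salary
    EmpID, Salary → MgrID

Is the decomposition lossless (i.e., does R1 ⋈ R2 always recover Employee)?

Common attributes: R1 ∩ R2 = {EmpID, MgrID}.
No dependency enlarges {EmpID, MgrID}, so (EmpID, MgrID)⁺ = {EmpID, MgrID}.
The closure contains neither all of R1 = {EmpID, MgrID, City} nor all of R2 = {EmpID, MgrID, Salary}, so the common attributes are not a superkey of either fragment. The join is lossy.

No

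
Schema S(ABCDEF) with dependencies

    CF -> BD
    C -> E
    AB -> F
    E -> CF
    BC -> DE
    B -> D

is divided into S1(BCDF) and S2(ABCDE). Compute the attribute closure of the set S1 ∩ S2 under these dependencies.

S1 ∩ S2 = {BCD}.
C → E applies, adding E
E → CF applies, adding F
Closure: {BCDEF}.

BCDEF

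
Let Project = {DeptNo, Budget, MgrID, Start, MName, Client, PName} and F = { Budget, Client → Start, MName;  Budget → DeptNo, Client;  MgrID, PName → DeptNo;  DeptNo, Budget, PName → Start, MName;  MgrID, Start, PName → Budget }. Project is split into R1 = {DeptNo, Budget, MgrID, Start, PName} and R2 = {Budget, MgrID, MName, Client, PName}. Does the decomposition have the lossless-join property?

Common attributes: R1 ∩ R2 = {Budget, MgrID, PName}.
Closure of {Budget, MgrID, PName}: Budget → DeptNo, Client applies, adding DeptNo, Client; DeptNo, Budget, PName → Start, MName applies, adding Start, MName. So (Budget, MgrID, PName)⁺ = {DeptNo, Budget, MgrID, Start, MName, Client, PName}.
This closure contains every attribute of R1, so R1 ∩ R2 → R1. The join is lossless.

Yes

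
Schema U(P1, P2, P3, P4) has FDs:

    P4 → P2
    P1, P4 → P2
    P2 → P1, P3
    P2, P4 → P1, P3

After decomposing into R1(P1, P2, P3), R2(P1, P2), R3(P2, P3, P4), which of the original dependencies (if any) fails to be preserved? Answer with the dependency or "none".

P4 → P2 lies within R3.
P1, P4 → P2: restricted closure across fragments reaches P2.
P2 → P1, P3 lies within R1.
P2, P4 → P1, P3: restricted closure across fragments reaches P1, P3.
Every dependency is enforceable on the fragments, so the decomposition is dependency-preserving.

none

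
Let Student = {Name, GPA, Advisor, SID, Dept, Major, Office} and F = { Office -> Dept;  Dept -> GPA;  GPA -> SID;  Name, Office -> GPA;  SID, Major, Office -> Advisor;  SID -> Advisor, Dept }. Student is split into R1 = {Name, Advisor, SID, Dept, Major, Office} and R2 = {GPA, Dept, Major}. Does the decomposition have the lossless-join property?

Common attributes: R1 ∩ R2 = {Dept, Major}.
Closure of {Dept, Major}: Dept → GPA applies, adding GPA; GPA → SID applies, adding SID; SID → Advisor, Dept applies, adding Advisor. So (Dept, Major)⁺ = {GPA, Advisor, SID, Dept, Major}.
This closure contains every attribute of R2, so R1 ∩ R2 → R2. The join is lossless.

Yes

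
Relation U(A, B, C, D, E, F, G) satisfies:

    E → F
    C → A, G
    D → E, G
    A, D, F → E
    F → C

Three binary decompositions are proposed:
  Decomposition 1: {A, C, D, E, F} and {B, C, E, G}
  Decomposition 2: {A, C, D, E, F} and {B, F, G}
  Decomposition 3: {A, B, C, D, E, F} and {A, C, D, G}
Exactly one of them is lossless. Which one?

Decomposition 3

Decomposition 1: common = {C, E}, closure = {A, C, E, F, G} → lossy.
Decomposition 2: common = {F}, closure = {A, C, F, G} → lossy.
Decomposition 3: common = {A, C, D}, closure = {A, C, D, E, F, G} → lossless.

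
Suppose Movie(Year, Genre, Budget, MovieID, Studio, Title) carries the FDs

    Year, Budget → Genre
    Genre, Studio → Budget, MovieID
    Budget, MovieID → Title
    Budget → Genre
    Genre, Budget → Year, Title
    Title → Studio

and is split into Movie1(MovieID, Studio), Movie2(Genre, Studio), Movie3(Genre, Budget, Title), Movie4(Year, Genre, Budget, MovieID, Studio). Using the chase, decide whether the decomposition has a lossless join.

Chase test. Columns are Year, Genre, Budget, MovieID, Studio, Title; row i has aⱼ where attribute j ∈ Moviei, else bᵢⱼ.
Initial tableau (one row per fragment):
  row 1: b11 b12 b13 a4 a5 b16
  row 2: b21 a2 b23 b24 a5 b26
  row 3: b31 a2 a3 b34 b35 a6
  row 4: a1 a2 a3 a4 a5 b46
Rows 2 and 4 agree on Genre, Studio; apply Genre, Studio→Budget, MovieID and equate their Budget, MovieID entries.
Rows 2 and 4 agree on Budget, MovieID; apply Budget, MovieID→Title and equate their Title entries.
Rows 2 and 3 agree on Genre, Budget; apply Genre, Budget→Year, Title and equate their Year, Title entries.
Rows 2 and 4 agree on Genre, Budget; apply Genre, Budget→Year, Title and equate their Year, Title entries.
Rows 2 and 3 agree on Title; apply Title→Studio and equate their Studio entries.
Rows 2 and 3 agree on Genre, Studio; apply Genre, Studio→Budget, MovieID and equate their Budget, MovieID entries.
Row 2 is now all distinguished symbols — the join is lossless.

Yes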